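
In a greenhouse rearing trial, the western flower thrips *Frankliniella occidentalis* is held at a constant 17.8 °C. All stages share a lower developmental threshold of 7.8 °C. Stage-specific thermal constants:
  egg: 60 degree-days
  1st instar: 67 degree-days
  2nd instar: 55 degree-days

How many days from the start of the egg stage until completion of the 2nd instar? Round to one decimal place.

18.2 days

Daily accumulation at 17.8 °C = 17.8 − 7.8 = 10.0 DD/day.
Total K = 60 + 67 + 55 = 182 DD.
Total duration = 182 / 10.0 = 18.200 ≈ 18.2 days.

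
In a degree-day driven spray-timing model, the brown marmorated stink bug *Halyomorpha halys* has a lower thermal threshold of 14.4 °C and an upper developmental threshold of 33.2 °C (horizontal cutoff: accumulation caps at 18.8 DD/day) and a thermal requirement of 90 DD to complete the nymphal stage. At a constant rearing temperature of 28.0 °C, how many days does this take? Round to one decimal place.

6.6 days

Daily accumulation = 28.0 − 14.4 = 13.6 DD/day.
Duration = 90 / 13.6 = 6.618 ≈ 6.6 days.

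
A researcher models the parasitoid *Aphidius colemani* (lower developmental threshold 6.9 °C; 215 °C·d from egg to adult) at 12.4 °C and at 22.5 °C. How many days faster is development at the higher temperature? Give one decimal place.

At 12.4 °C: 215 / (12.4 − 6.9) = 215 / 5.5 = 39.091 d.
At 22.5 °C: 215 / (22.5 − 6.9) = 215 / 15.6 = 13.782 d.
Difference = |39.091 − 13.782| = 25.309 ≈ 25.3 days.

25.3 days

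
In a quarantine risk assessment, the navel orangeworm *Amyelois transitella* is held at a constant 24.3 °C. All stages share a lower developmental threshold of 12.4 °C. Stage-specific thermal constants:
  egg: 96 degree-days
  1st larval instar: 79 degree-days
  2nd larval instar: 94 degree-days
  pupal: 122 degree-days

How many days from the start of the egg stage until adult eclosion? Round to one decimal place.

Daily accumulation at 24.3 °C = 24.3 − 12.4 = 11.9 DD/day.
Total K = 96 + 79 + 94 + 122 = 391 DD.
Total duration = 391 / 11.9 = 32.857 ≈ 32.9 days.

32.9 days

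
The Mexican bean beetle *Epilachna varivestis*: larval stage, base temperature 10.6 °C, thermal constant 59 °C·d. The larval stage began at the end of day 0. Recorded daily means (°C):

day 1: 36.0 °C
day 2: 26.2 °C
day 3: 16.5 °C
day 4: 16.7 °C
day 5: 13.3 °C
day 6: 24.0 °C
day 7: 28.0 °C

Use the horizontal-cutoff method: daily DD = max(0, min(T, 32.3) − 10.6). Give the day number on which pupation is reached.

day 6

Daily DD above 10.6 °C (capped at 21.7): 21.7, 15.6, 5.9, 6.1, 2.7, 13.4, 17.4.
Cumulative: 21.7, 37.3, 43.2, 49.3, 52.0, 65.4, 82.8.
The total first reaches 59 DD on day 6.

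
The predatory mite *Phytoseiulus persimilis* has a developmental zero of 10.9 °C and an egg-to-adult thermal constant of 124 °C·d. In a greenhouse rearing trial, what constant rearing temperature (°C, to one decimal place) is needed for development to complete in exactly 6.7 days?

Required daily accumulation = 124 / 6.7 = 18.507 DD/day.
T = T_base + 18.507 = 10.9 + 18.507 = 29.407 ≈ 29.4 °C.

29.4 °C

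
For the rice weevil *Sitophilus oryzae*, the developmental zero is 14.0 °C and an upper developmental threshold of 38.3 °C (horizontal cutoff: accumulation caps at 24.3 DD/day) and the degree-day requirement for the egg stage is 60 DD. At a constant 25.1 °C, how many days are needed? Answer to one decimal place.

5.4 days

Daily accumulation = 25.1 − 14.0 = 11.1 DD/day.
Duration = 60 / 11.1 = 5.405 ≈ 5.4 days.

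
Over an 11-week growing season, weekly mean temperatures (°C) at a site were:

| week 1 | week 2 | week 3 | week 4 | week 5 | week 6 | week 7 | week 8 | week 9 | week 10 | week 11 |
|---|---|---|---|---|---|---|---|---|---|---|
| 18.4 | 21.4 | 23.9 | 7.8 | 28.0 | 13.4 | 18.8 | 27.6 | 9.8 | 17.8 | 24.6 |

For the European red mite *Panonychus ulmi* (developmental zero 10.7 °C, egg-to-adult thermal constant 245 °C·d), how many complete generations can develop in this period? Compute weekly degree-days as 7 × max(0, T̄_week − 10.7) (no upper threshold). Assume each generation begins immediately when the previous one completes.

Weekly DD (7 × max(0, T̄ − 10.7)): 53.9, 74.9, 92.4, 0.0, 121.1, 18.9, 56.7, 118.3, 0.0, 49.7, 97.3.
Season total = 683.2 DD.
Complete generations = ⌊683.2 / 245⌋ = 2.

2 generations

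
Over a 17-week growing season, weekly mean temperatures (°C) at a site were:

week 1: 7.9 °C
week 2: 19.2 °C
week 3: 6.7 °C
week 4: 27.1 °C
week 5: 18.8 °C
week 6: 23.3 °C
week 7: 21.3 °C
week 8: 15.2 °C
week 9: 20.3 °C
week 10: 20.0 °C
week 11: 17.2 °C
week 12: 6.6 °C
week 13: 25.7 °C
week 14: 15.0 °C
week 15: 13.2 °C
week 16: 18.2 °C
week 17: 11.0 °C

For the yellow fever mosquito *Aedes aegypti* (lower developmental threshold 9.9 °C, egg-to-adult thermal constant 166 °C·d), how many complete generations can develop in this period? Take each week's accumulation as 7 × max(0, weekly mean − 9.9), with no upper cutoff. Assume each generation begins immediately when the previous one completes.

5 generations

Weekly DD (7 × max(0, T̄ − 9.9)): 0.0, 65.1, 0.0, 120.4, 62.3, 93.8, 79.8, 37.1, 72.8, 70.7, 51.1, 0.0, 110.6, 35.7, 23.1, 58.1, 7.7.
Season total = 888.3 DD.
Complete generations = ⌊888.3 / 166⌋ = 5.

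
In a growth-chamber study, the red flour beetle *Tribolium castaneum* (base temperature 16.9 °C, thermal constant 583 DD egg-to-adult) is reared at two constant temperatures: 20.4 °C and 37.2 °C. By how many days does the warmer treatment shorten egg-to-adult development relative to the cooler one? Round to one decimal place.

137.9 days

At 20.4 °C: 583 / (20.4 − 16.9) = 583 / 3.5 = 166.571 d.
At 37.2 °C: 583 / (37.2 − 16.9) = 583 / 20.3 = 28.719 d.
Difference = |166.571 − 28.719| = 137.852 ≈ 137.9 days.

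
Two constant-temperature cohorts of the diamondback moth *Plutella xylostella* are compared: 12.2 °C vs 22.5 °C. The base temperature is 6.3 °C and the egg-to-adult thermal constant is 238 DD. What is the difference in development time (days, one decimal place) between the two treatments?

25.6 days

At 12.2 °C: 238 / (12.2 − 6.3) = 238 / 5.9 = 40.339 d.
At 22.5 °C: 238 / (22.5 − 6.3) = 238 / 16.2 = 14.691 d.
Difference = |40.339 − 14.691| = 25.648 ≈ 25.6 days.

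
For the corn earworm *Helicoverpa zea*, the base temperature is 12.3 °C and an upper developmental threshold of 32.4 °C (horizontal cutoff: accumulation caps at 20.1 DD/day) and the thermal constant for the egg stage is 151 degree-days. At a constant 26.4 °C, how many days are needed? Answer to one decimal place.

10.7 days

Daily accumulation = 26.4 − 12.3 = 14.1 DD/day.
Duration = 151 / 14.1 = 10.709 ≈ 10.7 days.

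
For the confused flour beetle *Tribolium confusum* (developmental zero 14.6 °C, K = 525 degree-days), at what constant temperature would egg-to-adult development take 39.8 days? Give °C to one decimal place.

27.8 °C

Required daily accumulation = 525 / 39.8 = 13.191 DD/day.
T = T_base + 13.191 = 14.6 + 13.191 = 27.791 ≈ 27.8 °C.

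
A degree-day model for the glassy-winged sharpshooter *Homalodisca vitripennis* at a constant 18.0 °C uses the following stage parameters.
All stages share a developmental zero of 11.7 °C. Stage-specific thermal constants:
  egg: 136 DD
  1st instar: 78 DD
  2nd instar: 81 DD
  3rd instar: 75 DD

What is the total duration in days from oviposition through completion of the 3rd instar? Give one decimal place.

Daily accumulation at 18.0 °C = 18.0 − 11.7 = 6.3 DD/day.
Total K = 136 + 78 + 81 + 75 = 370 DD.
Total duration = 370 / 6.3 = 58.730 ≈ 58.7 days.

58.7 days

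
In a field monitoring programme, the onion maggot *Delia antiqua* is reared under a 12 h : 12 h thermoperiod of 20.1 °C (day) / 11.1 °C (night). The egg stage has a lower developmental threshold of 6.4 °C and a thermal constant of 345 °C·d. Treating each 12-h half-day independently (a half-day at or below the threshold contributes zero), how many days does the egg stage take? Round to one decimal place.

37.5 days

Day half: max(0, 20.1 − 6.4) × 0.5 = 13.7 × 0.5 = 6.85 DD.
Night half: max(0, 11.1 − 6.4) × 0.5 = 4.7 × 0.5 = 2.35 DD.
Per 24 h: 9.20 DD/day.
Duration = 345 / 9.20 = 37.500 ≈ 37.5 days.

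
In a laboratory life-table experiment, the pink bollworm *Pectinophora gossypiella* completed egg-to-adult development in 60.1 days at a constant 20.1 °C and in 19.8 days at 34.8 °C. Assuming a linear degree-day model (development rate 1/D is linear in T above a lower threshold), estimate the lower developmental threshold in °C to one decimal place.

Linear rate model ⇒ the product D·(T − T_b) is constant across temperatures.
60.1·(20.1 − T_b) = 19.8·(34.8 − T_b)
T_b = (60.1·20.1 − 19.8·34.8) / (60.1 − 19.8) = 518.97 / 40.3 = 12.878 °C ≈ 12.9 °C.

12.9 °C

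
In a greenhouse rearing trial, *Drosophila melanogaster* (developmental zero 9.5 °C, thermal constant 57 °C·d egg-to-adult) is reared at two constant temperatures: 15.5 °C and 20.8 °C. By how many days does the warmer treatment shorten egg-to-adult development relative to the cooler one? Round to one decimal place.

At 15.5 °C: 57 / (15.5 − 9.5) = 57 / 6.0 = 9.500 d.
At 20.8 °C: 57 / (20.8 − 9.5) = 57 / 11.3 = 5.044 d.
Difference = |9.500 − 5.044| = 4.456 ≈ 4.5 days.

4.5 days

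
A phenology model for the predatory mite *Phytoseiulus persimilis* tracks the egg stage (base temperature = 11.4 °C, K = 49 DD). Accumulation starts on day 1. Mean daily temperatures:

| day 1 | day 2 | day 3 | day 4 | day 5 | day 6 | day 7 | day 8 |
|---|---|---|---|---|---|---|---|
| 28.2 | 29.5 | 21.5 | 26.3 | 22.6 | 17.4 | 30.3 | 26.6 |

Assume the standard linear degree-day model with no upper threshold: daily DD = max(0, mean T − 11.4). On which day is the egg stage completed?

Daily DD above 11.4 °C: 16.8, 18.1, 10.1, 14.9, 11.2, 6.0, 18.9, 15.2.
Cumulative: 16.8, 34.9, 45.0, 59.9, 71.1, 77.1, 96.0, 111.2.
The total first reaches 49 DD on day 4.

day 4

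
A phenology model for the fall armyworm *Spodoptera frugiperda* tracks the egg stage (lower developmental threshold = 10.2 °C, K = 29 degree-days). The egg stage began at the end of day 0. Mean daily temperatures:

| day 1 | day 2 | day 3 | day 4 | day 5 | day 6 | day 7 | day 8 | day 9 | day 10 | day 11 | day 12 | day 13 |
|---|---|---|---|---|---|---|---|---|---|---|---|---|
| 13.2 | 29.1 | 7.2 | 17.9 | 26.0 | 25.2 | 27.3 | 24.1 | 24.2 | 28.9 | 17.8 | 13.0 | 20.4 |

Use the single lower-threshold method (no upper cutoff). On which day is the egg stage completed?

Daily DD above 10.2 °C: 3.0, 18.9, 0.0, 7.7, 15.8, 15.0, 17.1, 13.9, 14.0, 18.7, 7.6, 2.8, 10.2.
Cumulative: 3.0, 21.9, 21.9, 29.6, 45.4, 60.4, 77.5, 91.4, 105.4, 124.1, 131.7, 134.5, 144.7.
The total first reaches 29 DD on day 4.

day 4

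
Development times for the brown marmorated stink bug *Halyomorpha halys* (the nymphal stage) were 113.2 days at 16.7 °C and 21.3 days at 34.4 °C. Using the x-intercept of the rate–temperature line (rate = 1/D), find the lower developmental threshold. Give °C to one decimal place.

12.6 °C

Under the model K = D·(T − T_b), so D₁·(T₁ − T_b) = D₂·(T₂ − T_b).
113.2·(16.7 − T_b) = 21.3·(34.4 − T_b)
T_b = (113.2·16.7 − 21.3·34.4) / (113.2 − 21.3) = 1157.72 / 91.9 = 12.598 °C ≈ 12.6 °C.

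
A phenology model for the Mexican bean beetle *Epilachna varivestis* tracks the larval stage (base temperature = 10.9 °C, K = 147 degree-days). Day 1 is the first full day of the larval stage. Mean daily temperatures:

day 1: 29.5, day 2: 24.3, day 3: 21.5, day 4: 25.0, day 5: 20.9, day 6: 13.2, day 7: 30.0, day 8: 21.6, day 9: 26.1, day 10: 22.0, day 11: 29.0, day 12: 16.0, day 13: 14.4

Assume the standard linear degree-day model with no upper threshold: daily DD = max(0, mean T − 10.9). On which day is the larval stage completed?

Daily DD above 10.9 °C: 18.6, 13.4, 10.6, 14.1, 10.0, 2.3, 19.1, 10.7, 15.2, 11.1, 18.1, 5.1, 3.5.
Cumulative: 18.6, 32.0, 42.6, 56.7, 66.7, 69.0, 88.1, 98.8, 114.0, 125.1, 143.2, 148.3, 151.8.
The total first reaches 147 DD on day 12.

day 12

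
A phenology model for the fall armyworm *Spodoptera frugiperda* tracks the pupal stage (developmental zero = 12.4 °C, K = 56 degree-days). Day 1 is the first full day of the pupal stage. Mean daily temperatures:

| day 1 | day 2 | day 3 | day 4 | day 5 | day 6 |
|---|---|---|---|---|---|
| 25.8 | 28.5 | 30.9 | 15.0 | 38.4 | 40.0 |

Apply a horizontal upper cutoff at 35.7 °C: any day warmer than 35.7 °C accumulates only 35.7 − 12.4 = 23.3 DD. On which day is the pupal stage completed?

day 5

Daily DD above 12.4 °C (capped at 23.3): 13.4, 16.1, 18.5, 2.6, 23.3, 23.3.
Cumulative: 13.4, 29.5, 48.0, 50.6, 73.9, 97.2.
The total first reaches 56 DD on day 5.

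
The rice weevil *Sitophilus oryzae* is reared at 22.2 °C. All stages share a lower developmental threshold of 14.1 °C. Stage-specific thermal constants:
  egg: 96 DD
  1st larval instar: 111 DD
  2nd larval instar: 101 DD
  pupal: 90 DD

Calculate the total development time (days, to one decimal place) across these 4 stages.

Daily accumulation at 22.2 °C = 22.2 − 14.1 = 8.1 DD/day.
Total K = 96 + 111 + 101 + 90 = 398 DD.
Total duration = 398 / 8.1 = 49.136 ≈ 49.1 days.

49.1 days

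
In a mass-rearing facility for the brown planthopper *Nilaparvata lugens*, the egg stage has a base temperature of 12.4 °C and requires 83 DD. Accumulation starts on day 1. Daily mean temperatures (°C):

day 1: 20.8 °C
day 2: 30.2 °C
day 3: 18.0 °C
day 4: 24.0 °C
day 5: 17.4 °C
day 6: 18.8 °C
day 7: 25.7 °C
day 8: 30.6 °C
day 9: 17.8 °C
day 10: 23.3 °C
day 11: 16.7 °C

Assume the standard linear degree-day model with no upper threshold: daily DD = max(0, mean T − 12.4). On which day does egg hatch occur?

Daily DD above 12.4 °C: 8.4, 17.8, 5.6, 11.6, 5.0, 6.4, 13.3, 18.2, 5.4, 10.9, 4.3.
Cumulative: 8.4, 26.2, 31.8, 43.4, 48.4, 54.8, 68.1, 86.3, 91.7, 102.6, 106.9.
The total first reaches 83 DD on day 8.

day 8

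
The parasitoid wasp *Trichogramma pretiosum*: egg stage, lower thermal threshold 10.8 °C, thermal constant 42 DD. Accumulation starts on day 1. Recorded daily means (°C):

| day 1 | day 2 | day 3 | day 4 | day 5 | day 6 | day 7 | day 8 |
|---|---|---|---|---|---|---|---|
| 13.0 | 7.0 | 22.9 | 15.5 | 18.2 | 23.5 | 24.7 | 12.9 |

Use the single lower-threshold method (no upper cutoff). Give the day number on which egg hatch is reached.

day 7

Daily DD above 10.8 °C: 2.2, 0.0, 12.1, 4.7, 7.4, 12.7, 13.9, 2.1.
Cumulative: 2.2, 2.2, 14.3, 19.0, 26.4, 39.1, 53.0, 55.1.
The total first reaches 42 DD on day 7.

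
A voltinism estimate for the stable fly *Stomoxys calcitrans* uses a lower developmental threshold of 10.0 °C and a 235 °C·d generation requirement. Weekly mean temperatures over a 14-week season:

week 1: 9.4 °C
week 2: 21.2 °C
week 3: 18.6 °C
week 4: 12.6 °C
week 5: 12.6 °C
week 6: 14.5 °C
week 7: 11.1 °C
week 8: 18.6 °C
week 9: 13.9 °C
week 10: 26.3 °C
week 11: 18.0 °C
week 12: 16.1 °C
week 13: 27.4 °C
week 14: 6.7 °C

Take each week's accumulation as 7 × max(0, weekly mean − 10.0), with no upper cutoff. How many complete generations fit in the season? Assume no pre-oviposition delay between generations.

Weekly DD (7 × max(0, T̄ − 10.0)): 0.0, 78.4, 60.2, 18.2, 18.2, 31.5, 7.7, 60.2, 27.3, 114.1, 56.0, 42.7, 121.8, 0.0.
Season total = 636.3 DD.
Complete generations = ⌊636.3 / 235⌋ = 2.

2 generations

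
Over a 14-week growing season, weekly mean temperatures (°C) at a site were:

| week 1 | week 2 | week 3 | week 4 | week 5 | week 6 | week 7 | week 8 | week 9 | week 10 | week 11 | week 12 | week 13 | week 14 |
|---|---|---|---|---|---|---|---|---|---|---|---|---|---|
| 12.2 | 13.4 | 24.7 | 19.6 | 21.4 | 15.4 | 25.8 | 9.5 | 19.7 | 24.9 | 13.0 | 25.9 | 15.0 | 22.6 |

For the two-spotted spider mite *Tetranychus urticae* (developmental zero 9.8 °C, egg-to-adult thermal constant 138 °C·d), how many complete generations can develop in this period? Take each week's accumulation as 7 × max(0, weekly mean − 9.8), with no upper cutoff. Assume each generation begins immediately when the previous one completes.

6 generations

Weekly DD (7 × max(0, T̄ − 9.8)): 16.8, 25.2, 104.3, 68.6, 81.2, 39.2, 112.0, 0.0, 69.3, 105.7, 22.4, 112.7, 36.4, 89.6.
Season total = 883.4 DD.
Complete generations = ⌊883.4 / 138⌋ = 6.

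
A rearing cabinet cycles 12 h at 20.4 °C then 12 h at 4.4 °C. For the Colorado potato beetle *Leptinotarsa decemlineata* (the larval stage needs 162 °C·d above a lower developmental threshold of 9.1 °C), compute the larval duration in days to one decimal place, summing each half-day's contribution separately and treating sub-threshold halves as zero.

28.7 days

Day half: max(0, 20.4 − 9.1) × 0.5 = 11.3 × 0.5 = 5.65 DD.
Night half: max(0, 4.4 − 9.1) × 0.5 = 0.0 × 0.5 = 0.00 DD.
Per 24 h: 5.65 DD/day.
Duration = 162 / 5.65 = 28.673 ≈ 28.7 days.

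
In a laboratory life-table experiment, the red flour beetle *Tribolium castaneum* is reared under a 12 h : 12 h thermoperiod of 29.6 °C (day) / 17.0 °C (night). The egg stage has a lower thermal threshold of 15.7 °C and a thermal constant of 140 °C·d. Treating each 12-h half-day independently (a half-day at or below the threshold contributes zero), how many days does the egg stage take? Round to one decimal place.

Day half: max(0, 29.6 − 15.7) × 0.5 = 13.9 × 0.5 = 6.95 DD.
Night half: max(0, 17.0 − 15.7) × 0.5 = 1.3 × 0.5 = 0.65 DD.
Per 24 h: 7.60 DD/day.
Duration = 140 / 7.60 = 18.421 ≈ 18.4 days.

18.4 days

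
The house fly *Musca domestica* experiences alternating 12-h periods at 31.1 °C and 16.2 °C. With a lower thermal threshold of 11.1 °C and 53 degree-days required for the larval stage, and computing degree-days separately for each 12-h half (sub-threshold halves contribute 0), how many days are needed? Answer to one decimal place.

4.2 days

Day half: max(0, 31.1 − 11.1) × 0.5 = 20.0 × 0.5 = 10.00 DD.
Night half: max(0, 16.2 − 11.1) × 0.5 = 5.1 × 0.5 = 2.55 DD.
Per 24 h: 12.55 DD/day.
Duration = 53 / 12.55 = 4.223 ≈ 4.2 days.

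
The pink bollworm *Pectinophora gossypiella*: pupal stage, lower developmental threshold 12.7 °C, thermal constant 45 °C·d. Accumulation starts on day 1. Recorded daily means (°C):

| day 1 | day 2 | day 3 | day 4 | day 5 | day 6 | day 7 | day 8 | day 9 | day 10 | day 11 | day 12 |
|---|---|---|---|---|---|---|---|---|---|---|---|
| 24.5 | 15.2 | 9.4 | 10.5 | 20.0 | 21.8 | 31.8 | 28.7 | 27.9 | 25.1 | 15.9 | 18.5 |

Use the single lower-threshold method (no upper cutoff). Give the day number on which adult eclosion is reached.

Daily DD above 12.7 °C: 11.8, 2.5, 0.0, 0.0, 7.3, 9.1, 19.1, 16.0, 15.2, 12.4, 3.2, 5.8.
Cumulative: 11.8, 14.3, 14.3, 14.3, 21.6, 30.7, 49.8, 65.8, 81.0, 93.4, 96.6, 102.4.
The total first reaches 45 DD on day 7.

day 7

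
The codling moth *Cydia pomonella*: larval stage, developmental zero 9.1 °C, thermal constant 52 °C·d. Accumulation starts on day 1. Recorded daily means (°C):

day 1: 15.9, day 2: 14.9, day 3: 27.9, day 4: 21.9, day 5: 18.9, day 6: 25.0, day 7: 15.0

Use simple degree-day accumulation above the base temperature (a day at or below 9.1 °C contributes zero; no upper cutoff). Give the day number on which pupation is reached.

Daily DD above 9.1 °C: 6.8, 5.8, 18.8, 12.8, 9.8, 15.9, 5.9.
Cumulative: 6.8, 12.6, 31.4, 44.2, 54.0, 69.9, 75.8.
The total first reaches 52 DD on day 5.

day 5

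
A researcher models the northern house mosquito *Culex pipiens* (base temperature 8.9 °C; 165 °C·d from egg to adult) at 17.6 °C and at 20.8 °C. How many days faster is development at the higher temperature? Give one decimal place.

5.1 days

At 17.6 °C: 165 / (17.6 − 8.9) = 165 / 8.7 = 18.966 d.
At 20.8 °C: 165 / (20.8 − 8.9) = 165 / 11.9 = 13.866 d.
Difference = |18.966 − 13.866| = 5.100 ≈ 5.1 days.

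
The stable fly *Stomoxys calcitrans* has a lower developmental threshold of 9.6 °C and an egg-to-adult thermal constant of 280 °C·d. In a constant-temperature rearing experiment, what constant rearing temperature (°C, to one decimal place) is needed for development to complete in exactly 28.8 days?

19.3 °C

Required daily accumulation = 280 / 28.8 = 9.722 DD/day.
T = T_base + 9.722 = 9.6 + 9.722 = 19.322 ≈ 19.3 °C.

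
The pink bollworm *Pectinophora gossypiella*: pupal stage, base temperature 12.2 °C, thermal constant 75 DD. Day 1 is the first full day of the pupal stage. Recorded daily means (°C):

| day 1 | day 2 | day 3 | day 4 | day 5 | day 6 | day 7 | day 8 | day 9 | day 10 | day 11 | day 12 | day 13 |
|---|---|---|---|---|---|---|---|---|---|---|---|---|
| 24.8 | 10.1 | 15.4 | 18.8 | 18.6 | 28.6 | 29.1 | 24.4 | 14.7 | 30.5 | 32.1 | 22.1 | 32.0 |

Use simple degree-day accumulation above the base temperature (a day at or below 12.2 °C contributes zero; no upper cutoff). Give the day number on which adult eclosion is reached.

Daily DD above 12.2 °C: 12.6, 0.0, 3.2, 6.6, 6.4, 16.4, 16.9, 12.2, 2.5, 18.3, 19.9, 9.9, 19.8.
Cumulative: 12.6, 12.6, 15.8, 22.4, 28.8, 45.2, 62.1, 74.3, 76.8, 95.1, 115.0, 124.9, 144.7.
The total first reaches 75 DD on day 9.

day 9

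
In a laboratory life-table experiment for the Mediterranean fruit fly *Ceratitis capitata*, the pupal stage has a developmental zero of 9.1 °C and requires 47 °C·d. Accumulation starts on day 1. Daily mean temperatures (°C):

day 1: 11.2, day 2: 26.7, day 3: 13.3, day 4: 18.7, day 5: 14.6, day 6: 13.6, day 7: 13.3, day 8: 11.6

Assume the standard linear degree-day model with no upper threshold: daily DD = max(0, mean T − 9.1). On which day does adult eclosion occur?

day 7

Daily DD above 9.1 °C: 2.1, 17.6, 4.2, 9.6, 5.5, 4.5, 4.2, 2.5.
Cumulative: 2.1, 19.7, 23.9, 33.5, 39.0, 43.5, 47.7, 50.2.
The total first reaches 47 DD on day 7.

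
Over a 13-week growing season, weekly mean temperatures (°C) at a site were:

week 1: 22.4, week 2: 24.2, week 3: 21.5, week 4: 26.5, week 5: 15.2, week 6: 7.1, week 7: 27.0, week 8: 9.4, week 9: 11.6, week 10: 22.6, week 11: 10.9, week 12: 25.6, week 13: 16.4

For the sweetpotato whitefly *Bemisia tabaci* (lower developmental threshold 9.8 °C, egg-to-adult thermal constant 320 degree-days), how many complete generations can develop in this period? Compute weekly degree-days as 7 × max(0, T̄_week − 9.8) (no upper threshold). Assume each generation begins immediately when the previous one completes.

2 generations

Weekly DD (7 × max(0, T̄ − 9.8)): 88.2, 100.8, 81.9, 116.9, 37.8, 0.0, 120.4, 0.0, 12.6, 89.6, 7.7, 110.6, 46.2.
Season total = 812.7 DD.
Complete generations = ⌊812.7 / 320⌋ = 2.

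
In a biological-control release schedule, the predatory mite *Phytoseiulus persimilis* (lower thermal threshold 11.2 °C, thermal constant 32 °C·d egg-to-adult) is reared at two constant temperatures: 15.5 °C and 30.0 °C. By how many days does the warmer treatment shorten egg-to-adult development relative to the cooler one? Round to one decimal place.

5.7 days

At 15.5 °C: 32 / (15.5 − 11.2) = 32 / 4.3 = 7.442 d.
At 30.0 °C: 32 / (30.0 − 11.2) = 32 / 18.8 = 1.702 d.
Difference = |7.442 − 1.702| = 5.740 ≈ 5.7 days.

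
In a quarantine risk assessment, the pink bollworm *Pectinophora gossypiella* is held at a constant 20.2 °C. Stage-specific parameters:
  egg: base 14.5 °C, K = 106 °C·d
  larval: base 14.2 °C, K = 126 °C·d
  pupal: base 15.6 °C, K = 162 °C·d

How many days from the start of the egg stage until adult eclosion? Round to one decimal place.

74.8 days

egg: 106 / (20.2 − 14.5) = 106 / 5.7 = 18.596 d.
larval: 126 / (20.2 − 14.2) = 126 / 6.0 = 21.000 d.
pupal: 162 / (20.2 − 15.6) = 162 / 4.6 = 35.217 d.
Sum = 74.814 ≈ 74.8 days.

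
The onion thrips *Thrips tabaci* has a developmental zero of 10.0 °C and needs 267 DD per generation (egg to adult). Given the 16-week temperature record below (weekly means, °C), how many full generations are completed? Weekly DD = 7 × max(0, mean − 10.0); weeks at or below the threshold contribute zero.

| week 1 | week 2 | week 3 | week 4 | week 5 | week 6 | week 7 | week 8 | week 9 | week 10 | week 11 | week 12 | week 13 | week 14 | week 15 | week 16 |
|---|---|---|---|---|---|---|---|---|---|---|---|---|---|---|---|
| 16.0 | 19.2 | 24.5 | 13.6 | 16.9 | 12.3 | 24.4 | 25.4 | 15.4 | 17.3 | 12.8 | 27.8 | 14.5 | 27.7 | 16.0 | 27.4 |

3 generations

Weekly DD (7 × max(0, T̄ − 10.0)): 42.0, 64.4, 101.5, 25.2, 48.3, 16.1, 100.8, 107.8, 37.8, 51.1, 19.6, 124.6, 31.5, 123.9, 42.0, 121.8.
Season total = 1058.4 DD.
Complete generations = ⌊1058.4 / 267⌋ = 3.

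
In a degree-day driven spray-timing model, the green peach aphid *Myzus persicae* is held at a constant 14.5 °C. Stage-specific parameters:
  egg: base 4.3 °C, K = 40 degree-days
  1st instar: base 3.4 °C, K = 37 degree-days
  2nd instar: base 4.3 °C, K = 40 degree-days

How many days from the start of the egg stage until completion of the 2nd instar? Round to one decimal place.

11.2 days

egg: 40 / (14.5 − 4.3) = 40 / 10.2 = 3.922 d.
1st instar: 37 / (14.5 − 3.4) = 37 / 11.1 = 3.333 d.
2nd instar: 40 / (14.5 − 4.3) = 40 / 10.2 = 3.922 d.
Sum = 11.176 ≈ 11.2 days.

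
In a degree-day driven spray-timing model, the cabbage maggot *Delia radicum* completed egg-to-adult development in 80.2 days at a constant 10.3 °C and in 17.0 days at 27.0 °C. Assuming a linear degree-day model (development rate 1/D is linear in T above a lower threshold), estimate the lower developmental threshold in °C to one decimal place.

Under the model K = D·(T − T_b), so D₁·(T₁ − T_b) = D₂·(T₂ − T_b).
80.2·(10.3 − T_b) = 17.0·(27.0 − T_b)
T_b = (80.2·10.3 − 17.0·27.0) / (80.2 − 17.0) = 367.06 / 63.2 = 5.808 °C ≈ 5.8 °C.

5.8 °C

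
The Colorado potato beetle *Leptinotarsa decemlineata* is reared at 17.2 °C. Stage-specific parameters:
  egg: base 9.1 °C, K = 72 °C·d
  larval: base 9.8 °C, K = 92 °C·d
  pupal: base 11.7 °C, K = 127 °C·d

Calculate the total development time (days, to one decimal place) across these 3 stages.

egg: 72 / (17.2 − 9.1) = 72 / 8.1 = 8.889 d.
larval: 92 / (17.2 − 9.8) = 92 / 7.4 = 12.432 d.
pupal: 127 / (17.2 − 11.7) = 127 / 5.5 = 23.091 d.
Sum = 44.412 ≈ 44.4 days.

44.4 days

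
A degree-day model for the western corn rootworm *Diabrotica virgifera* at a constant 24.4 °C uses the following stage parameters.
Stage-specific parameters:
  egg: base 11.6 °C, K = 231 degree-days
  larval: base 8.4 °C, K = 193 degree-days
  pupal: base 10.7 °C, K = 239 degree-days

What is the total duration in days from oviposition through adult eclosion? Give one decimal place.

47.6 days

egg: 231 / (24.4 − 11.6) = 231 / 12.8 = 18.047 d.
larval: 193 / (24.4 − 8.4) = 193 / 16.0 = 12.063 d.
pupal: 239 / (24.4 − 10.7) = 239 / 13.7 = 17.445 d.
Sum = 47.555 ≈ 47.6 days.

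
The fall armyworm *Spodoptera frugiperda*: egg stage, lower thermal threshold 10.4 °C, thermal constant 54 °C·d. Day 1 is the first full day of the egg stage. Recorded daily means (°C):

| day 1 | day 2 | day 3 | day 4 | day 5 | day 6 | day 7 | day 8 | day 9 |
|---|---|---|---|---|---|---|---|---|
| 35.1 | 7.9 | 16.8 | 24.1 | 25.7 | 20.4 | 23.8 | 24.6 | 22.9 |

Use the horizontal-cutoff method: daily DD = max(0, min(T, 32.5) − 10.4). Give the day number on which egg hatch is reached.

day 5

Daily DD above 10.4 °C (capped at 22.1): 22.1, 0.0, 6.4, 13.7, 15.3, 10.0, 13.4, 14.2, 12.5.
Cumulative: 22.1, 22.1, 28.5, 42.2, 57.5, 67.5, 80.9, 95.1, 107.6.
The total first reaches 54 DD on day 5.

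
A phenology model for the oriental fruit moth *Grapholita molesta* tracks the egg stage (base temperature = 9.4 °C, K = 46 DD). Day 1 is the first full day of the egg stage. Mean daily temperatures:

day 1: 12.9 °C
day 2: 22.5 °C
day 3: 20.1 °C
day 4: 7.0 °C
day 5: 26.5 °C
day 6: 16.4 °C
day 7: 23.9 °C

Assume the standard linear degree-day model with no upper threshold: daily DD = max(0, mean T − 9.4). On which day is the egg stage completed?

day 6

Daily DD above 9.4 °C: 3.5, 13.1, 10.7, 0.0, 17.1, 7.0, 14.5.
Cumulative: 3.5, 16.6, 27.3, 27.3, 44.4, 51.4, 65.9.
The total first reaches 46 DD on day 6.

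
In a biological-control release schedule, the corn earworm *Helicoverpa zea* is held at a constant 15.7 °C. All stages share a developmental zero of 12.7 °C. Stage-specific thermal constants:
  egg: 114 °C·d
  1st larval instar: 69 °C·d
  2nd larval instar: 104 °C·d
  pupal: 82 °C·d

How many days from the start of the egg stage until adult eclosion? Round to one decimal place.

123.0 days

Daily accumulation at 15.7 °C = 15.7 − 12.7 = 3.0 DD/day.
Total K = 114 + 69 + 104 + 82 = 369 DD.
Total duration = 369 / 3.0 = 123.000 ≈ 123.0 days.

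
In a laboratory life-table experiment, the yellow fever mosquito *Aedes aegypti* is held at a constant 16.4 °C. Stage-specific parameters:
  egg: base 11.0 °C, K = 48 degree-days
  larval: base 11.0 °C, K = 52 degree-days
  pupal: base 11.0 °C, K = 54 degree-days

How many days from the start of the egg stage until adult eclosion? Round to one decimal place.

egg: 48 / (16.4 − 11.0) = 48 / 5.4 = 8.889 d.
larval: 52 / (16.4 − 11.0) = 52 / 5.4 = 9.630 d.
pupal: 54 / (16.4 − 11.0) = 54 / 5.4 = 10.000 d.
Sum = 28.519 ≈ 28.5 days.

28.5 days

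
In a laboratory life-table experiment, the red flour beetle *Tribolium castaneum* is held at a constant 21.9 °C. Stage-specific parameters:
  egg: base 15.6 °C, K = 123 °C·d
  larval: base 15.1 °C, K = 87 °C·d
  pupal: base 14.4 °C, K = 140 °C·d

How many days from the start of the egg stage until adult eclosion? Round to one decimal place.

egg: 123 / (21.9 − 15.6) = 123 / 6.3 = 19.524 d.
larval: 87 / (21.9 − 15.1) = 87 / 6.8 = 12.794 d.
pupal: 140 / (21.9 − 14.4) = 140 / 7.5 = 18.667 d.
Sum = 50.985 ≈ 51.0 days.

51.0 days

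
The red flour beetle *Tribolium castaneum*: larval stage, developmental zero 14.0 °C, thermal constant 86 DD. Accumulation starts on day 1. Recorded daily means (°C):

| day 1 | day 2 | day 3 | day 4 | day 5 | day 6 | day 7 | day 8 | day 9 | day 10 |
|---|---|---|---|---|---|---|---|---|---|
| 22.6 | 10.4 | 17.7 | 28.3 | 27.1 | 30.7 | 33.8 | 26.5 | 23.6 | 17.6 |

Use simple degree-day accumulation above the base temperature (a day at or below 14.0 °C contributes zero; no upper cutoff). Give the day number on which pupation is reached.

day 8

Daily DD above 14.0 °C: 8.6, 0.0, 3.7, 14.3, 13.1, 16.7, 19.8, 12.5, 9.6, 3.6.
Cumulative: 8.6, 8.6, 12.3, 26.6, 39.7, 56.4, 76.2, 88.7, 98.3, 101.9.
The total first reaches 86 DD on day 8.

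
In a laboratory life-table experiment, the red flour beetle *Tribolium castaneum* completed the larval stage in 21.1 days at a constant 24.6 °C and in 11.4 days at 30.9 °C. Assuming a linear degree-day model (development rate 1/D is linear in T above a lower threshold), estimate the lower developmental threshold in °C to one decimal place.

Linear rate model ⇒ the product D·(T − T_b) is constant across temperatures.
21.1·(24.6 − T_b) = 11.4·(30.9 − T_b)
T_b = (21.1·24.6 − 11.4·30.9) / (21.1 − 11.4) = 166.80 / 9.7 = 17.196 °C ≈ 17.2 °C.

17.2 °C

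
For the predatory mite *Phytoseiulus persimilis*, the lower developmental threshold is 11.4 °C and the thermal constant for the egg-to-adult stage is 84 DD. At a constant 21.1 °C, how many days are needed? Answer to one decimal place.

Daily accumulation = 21.1 − 11.4 = 9.7 DD/day.
Duration = 84 / 9.7 = 8.660 ≈ 8.7 days.

8.7 days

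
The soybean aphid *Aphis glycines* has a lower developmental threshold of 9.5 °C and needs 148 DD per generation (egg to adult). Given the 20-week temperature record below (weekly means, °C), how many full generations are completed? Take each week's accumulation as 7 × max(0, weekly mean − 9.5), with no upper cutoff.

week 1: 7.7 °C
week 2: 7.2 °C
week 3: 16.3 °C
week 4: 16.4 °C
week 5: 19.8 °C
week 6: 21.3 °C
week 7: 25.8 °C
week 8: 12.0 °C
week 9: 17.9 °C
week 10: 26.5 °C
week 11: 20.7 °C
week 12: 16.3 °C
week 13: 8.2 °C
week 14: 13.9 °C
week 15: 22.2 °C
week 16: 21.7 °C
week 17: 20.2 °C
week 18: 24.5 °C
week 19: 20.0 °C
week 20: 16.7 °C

8 generations

Weekly DD (7 × max(0, T̄ − 9.5)): 0.0, 0.0, 47.6, 48.3, 72.1, 82.6, 114.1, 17.5, 58.8, 119.0, 78.4, 47.6, 0.0, 30.8, 88.9, 85.4, 74.9, 105.0, 73.5, 50.4.
Season total = 1194.9 DD.
Complete generations = ⌊1194.9 / 148⌋ = 8.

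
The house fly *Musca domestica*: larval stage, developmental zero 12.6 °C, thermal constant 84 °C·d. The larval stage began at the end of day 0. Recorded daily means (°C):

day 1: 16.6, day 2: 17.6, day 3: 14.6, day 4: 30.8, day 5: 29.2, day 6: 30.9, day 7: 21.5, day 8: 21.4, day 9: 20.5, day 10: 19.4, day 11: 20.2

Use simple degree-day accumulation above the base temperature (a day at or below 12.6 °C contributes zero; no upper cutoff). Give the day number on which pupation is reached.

Daily DD above 12.6 °C: 4.0, 5.0, 2.0, 18.2, 16.6, 18.3, 8.9, 8.8, 7.9, 6.8, 7.6.
Cumulative: 4.0, 9.0, 11.0, 29.2, 45.8, 64.1, 73.0, 81.8, 89.7, 96.5, 104.1.
The total first reaches 84 DD on day 9.

day 9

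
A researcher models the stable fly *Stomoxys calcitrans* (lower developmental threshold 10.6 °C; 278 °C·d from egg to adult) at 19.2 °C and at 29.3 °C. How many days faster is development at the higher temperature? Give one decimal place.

At 19.2 °C: 278 / (19.2 − 10.6) = 278 / 8.6 = 32.326 d.
At 29.3 °C: 278 / (29.3 − 10.6) = 278 / 18.7 = 14.866 d.
Difference = |32.326 − 14.866| = 17.459 ≈ 17.5 days.

17.5 days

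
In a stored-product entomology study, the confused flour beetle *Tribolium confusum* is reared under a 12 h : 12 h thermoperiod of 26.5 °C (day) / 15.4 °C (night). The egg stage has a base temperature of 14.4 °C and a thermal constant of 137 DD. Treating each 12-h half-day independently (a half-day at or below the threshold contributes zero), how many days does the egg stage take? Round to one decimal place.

20.9 days

Day half: max(0, 26.5 − 14.4) × 0.5 = 12.1 × 0.5 = 6.05 DD.
Night half: max(0, 15.4 − 14.4) × 0.5 = 1.0 × 0.5 = 0.50 DD.
Per 24 h: 6.55 DD/day.
Duration = 137 / 6.55 = 20.916 ≈ 20.9 days.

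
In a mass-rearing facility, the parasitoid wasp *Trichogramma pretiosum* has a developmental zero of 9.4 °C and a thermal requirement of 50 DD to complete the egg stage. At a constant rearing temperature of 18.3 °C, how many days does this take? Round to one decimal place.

Daily accumulation = 18.3 − 9.4 = 8.9 DD/day.
Duration = 50 / 8.9 = 5.618 ≈ 5.6 days.

5.6 days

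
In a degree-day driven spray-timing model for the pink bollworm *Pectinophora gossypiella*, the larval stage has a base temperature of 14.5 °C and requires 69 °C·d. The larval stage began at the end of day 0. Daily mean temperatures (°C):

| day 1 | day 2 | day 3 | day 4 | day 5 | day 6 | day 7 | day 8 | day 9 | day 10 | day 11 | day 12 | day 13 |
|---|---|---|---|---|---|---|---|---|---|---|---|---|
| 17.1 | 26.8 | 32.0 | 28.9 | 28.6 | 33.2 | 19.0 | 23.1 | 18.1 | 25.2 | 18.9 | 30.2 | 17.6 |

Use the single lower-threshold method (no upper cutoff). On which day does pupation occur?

Daily DD above 14.5 °C: 2.6, 12.3, 17.5, 14.4, 14.1, 18.7, 4.5, 8.6, 3.6, 10.7, 4.4, 15.7, 3.1.
Cumulative: 2.6, 14.9, 32.4, 46.8, 60.9, 79.6, 84.1, 92.7, 96.3, 107.0, 111.4, 127.1, 130.2.
The total first reaches 69 DD on day 6.

day 6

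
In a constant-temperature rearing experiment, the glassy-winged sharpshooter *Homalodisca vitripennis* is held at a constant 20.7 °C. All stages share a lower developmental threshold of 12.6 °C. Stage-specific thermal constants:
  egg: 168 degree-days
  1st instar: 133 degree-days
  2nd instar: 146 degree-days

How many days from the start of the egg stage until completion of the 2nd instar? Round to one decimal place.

55.2 days

Daily accumulation at 20.7 °C = 20.7 − 12.6 = 8.1 DD/day.
Total K = 168 + 133 + 146 = 447 DD.
Total duration = 447 / 8.1 = 55.185 ≈ 55.2 days.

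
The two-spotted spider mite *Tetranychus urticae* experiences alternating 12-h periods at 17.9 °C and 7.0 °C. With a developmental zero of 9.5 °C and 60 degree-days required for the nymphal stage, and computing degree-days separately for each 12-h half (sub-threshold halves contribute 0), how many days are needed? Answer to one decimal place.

Day half: max(0, 17.9 − 9.5) × 0.5 = 8.4 × 0.5 = 4.20 DD.
Night half: max(0, 7.0 − 9.5) × 0.5 = 0.0 × 0.5 = 0.00 DD.
Per 24 h: 4.20 DD/day.
Duration = 60 / 4.20 = 14.286 ≈ 14.3 days.

14.3 days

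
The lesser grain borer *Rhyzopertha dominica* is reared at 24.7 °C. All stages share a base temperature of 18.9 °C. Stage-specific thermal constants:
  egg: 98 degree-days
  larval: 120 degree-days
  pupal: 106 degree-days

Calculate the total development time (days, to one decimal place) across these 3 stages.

Daily accumulation at 24.7 °C = 24.7 − 18.9 = 5.8 DD/day.
Total K = 98 + 120 + 106 = 324 DD.
Total duration = 324 / 5.8 = 55.862 ≈ 55.9 days.

55.9 days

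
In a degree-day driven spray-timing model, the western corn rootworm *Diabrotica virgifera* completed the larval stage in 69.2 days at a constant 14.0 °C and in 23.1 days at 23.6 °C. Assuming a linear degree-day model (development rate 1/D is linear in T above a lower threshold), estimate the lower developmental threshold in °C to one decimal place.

9.2 °C

Under the model K = D·(T − T_b), so D₁·(T₁ − T_b) = D₂·(T₂ − T_b).
69.2·(14.0 − T_b) = 23.1·(23.6 − T_b)
T_b = (69.2·14.0 − 23.1·23.6) / (69.2 − 23.1) = 423.64 / 46.1 = 9.190 °C ≈ 9.2 °C.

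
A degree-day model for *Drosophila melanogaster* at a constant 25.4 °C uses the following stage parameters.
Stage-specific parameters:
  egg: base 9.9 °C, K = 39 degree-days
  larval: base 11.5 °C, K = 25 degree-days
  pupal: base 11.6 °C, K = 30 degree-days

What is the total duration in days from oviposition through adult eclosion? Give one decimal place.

egg: 39 / (25.4 − 9.9) = 39 / 15.5 = 2.516 d.
larval: 25 / (25.4 − 11.5) = 25 / 13.9 = 1.799 d.
pupal: 30 / (25.4 − 11.6) = 30 / 13.8 = 2.174 d.
Sum = 6.489 ≈ 6.5 days.

6.5 days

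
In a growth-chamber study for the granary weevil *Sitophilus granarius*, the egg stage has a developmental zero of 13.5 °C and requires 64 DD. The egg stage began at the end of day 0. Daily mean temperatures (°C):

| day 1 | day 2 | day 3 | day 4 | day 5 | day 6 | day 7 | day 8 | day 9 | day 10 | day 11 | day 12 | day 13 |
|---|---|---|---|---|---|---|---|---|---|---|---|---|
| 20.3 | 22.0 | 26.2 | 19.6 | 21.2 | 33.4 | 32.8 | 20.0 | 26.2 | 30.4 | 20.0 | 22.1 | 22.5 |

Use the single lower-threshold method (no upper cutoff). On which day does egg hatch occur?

Daily DD above 13.5 °C: 6.8, 8.5, 12.7, 6.1, 7.7, 19.9, 19.3, 6.5, 12.7, 16.9, 6.5, 8.6, 9.0.
Cumulative: 6.8, 15.3, 28.0, 34.1, 41.8, 61.7, 81.0, 87.5, 100.2, 117.1, 123.6, 132.2, 141.2.
The total first reaches 64 DD on day 7.

day 7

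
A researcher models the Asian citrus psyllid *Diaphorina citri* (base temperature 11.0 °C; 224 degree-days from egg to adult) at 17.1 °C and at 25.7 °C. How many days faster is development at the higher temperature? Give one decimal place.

At 17.1 °C: 224 / (17.1 − 11.0) = 224 / 6.1 = 36.721 d.
At 25.7 °C: 224 / (25.7 − 11.0) = 224 / 14.7 = 15.238 d.
Difference = |36.721 − 15.238| = 21.483 ≈ 21.5 days.

21.5 days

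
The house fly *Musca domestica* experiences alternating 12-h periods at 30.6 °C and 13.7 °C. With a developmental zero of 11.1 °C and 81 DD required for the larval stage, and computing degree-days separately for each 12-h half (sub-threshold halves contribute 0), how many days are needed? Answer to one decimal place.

Day half: max(0, 30.6 − 11.1) × 0.5 = 19.5 × 0.5 = 9.75 DD.
Night half: max(0, 13.7 − 11.1) × 0.5 = 2.6 × 0.5 = 1.30 DD.
Per 24 h: 11.05 DD/day.
Duration = 81 / 11.05 = 7.330 ≈ 7.3 days.

7.3 days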